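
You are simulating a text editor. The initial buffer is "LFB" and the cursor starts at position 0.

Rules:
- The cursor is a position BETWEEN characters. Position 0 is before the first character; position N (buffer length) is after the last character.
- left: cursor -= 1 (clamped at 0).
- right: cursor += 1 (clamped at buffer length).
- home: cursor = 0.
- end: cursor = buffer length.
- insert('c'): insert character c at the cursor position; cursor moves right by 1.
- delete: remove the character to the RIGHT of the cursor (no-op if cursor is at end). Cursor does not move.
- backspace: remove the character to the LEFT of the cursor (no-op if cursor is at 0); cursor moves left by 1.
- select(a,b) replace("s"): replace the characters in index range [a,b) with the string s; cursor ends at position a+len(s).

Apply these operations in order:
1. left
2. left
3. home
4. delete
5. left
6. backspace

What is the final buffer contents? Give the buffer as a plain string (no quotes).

Answer: FB

Derivation:
After op 1 (left): buf='LFB' cursor=0
After op 2 (left): buf='LFB' cursor=0
After op 3 (home): buf='LFB' cursor=0
After op 4 (delete): buf='FB' cursor=0
After op 5 (left): buf='FB' cursor=0
After op 6 (backspace): buf='FB' cursor=0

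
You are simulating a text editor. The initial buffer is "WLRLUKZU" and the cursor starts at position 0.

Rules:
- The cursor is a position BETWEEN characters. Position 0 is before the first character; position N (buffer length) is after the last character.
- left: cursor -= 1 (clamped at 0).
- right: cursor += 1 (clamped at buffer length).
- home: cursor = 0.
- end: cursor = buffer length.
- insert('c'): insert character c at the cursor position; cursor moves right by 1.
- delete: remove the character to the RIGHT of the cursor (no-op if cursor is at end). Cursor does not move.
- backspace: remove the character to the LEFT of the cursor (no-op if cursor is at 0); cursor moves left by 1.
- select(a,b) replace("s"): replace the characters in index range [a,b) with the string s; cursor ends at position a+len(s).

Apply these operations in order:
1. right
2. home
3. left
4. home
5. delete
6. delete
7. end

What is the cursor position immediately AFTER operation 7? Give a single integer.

After op 1 (right): buf='WLRLUKZU' cursor=1
After op 2 (home): buf='WLRLUKZU' cursor=0
After op 3 (left): buf='WLRLUKZU' cursor=0
After op 4 (home): buf='WLRLUKZU' cursor=0
After op 5 (delete): buf='LRLUKZU' cursor=0
After op 6 (delete): buf='RLUKZU' cursor=0
After op 7 (end): buf='RLUKZU' cursor=6

Answer: 6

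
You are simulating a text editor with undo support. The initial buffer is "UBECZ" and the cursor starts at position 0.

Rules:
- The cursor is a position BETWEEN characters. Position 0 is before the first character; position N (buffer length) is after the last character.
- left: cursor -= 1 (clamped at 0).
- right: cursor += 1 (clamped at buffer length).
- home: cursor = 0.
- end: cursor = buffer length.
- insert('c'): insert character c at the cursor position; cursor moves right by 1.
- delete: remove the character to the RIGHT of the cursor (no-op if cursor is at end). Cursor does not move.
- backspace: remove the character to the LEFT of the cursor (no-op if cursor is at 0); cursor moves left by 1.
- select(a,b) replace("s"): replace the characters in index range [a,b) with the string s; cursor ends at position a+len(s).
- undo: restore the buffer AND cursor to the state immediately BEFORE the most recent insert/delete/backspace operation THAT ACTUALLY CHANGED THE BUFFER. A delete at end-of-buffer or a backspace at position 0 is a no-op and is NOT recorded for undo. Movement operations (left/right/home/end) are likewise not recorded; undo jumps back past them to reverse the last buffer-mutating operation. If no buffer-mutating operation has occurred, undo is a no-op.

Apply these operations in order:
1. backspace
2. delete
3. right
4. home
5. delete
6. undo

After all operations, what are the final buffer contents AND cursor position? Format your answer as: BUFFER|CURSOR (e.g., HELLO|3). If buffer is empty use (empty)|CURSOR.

After op 1 (backspace): buf='UBECZ' cursor=0
After op 2 (delete): buf='BECZ' cursor=0
After op 3 (right): buf='BECZ' cursor=1
After op 4 (home): buf='BECZ' cursor=0
After op 5 (delete): buf='ECZ' cursor=0
After op 6 (undo): buf='BECZ' cursor=0

Answer: BECZ|0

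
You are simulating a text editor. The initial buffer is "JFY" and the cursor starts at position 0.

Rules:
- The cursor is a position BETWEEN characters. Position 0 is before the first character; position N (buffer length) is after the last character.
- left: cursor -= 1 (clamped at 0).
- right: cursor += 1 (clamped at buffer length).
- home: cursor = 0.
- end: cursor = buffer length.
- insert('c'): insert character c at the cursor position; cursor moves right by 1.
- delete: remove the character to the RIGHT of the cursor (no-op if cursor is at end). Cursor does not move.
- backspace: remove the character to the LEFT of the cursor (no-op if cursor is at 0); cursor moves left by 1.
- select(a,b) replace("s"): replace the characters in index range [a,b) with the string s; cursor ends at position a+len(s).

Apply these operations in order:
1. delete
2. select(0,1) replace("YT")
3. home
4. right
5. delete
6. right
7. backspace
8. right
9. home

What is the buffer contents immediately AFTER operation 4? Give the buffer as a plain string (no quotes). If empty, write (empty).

Answer: YTY

Derivation:
After op 1 (delete): buf='FY' cursor=0
After op 2 (select(0,1) replace("YT")): buf='YTY' cursor=2
After op 3 (home): buf='YTY' cursor=0
After op 4 (right): buf='YTY' cursor=1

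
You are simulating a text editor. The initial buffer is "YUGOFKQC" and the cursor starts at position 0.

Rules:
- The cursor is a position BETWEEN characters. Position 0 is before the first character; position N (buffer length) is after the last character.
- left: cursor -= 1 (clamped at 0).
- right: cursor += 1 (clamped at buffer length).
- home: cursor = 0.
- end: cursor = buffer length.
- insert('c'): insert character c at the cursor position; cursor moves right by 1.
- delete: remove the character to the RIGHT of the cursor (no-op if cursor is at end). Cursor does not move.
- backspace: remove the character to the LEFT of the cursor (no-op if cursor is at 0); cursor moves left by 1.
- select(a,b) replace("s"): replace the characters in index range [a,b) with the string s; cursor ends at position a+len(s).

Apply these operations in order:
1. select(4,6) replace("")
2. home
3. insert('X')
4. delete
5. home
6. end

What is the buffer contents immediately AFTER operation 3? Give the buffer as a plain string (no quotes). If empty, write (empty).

Answer: XYUGOQC

Derivation:
After op 1 (select(4,6) replace("")): buf='YUGOQC' cursor=4
After op 2 (home): buf='YUGOQC' cursor=0
After op 3 (insert('X')): buf='XYUGOQC' cursor=1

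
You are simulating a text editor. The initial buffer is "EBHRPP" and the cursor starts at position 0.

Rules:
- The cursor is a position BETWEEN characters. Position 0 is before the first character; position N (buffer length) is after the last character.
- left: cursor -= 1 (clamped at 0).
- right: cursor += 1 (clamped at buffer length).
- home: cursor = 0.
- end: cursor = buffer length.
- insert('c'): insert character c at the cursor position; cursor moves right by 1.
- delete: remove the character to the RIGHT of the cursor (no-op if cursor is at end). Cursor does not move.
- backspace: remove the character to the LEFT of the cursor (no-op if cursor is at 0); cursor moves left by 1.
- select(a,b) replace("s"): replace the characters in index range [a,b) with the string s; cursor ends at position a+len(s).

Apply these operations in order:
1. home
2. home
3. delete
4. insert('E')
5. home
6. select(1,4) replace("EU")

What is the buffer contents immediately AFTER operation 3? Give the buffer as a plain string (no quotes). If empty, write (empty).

Answer: BHRPP

Derivation:
After op 1 (home): buf='EBHRPP' cursor=0
After op 2 (home): buf='EBHRPP' cursor=0
After op 3 (delete): buf='BHRPP' cursor=0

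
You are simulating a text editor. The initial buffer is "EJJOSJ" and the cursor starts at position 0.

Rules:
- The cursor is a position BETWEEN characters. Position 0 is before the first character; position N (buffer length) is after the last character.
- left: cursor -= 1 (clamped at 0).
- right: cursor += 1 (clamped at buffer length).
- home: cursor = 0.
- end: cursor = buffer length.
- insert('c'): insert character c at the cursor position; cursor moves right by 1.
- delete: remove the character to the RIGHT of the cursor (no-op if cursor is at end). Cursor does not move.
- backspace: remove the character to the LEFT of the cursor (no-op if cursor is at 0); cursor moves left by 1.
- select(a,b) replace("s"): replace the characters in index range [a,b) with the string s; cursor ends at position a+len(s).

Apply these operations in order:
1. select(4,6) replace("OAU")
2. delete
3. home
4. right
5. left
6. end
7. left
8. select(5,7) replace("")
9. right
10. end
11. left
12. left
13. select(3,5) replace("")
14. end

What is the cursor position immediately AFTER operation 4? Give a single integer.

After op 1 (select(4,6) replace("OAU")): buf='EJJOOAU' cursor=7
After op 2 (delete): buf='EJJOOAU' cursor=7
After op 3 (home): buf='EJJOOAU' cursor=0
After op 4 (right): buf='EJJOOAU' cursor=1

Answer: 1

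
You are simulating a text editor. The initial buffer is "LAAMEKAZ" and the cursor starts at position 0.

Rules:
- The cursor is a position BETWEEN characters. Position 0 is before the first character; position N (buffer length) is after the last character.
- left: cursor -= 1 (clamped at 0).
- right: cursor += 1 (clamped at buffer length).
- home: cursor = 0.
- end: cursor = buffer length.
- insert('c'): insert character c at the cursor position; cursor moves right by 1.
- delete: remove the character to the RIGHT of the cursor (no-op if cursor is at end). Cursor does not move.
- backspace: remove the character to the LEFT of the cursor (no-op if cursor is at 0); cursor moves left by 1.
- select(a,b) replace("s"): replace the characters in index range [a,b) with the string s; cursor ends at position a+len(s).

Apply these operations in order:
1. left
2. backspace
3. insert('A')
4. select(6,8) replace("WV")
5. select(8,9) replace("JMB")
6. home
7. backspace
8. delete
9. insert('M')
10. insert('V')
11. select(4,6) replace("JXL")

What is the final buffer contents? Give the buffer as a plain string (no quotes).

Answer: MVLAJXLEWVJMB

Derivation:
After op 1 (left): buf='LAAMEKAZ' cursor=0
After op 2 (backspace): buf='LAAMEKAZ' cursor=0
After op 3 (insert('A')): buf='ALAAMEKAZ' cursor=1
After op 4 (select(6,8) replace("WV")): buf='ALAAMEWVZ' cursor=8
After op 5 (select(8,9) replace("JMB")): buf='ALAAMEWVJMB' cursor=11
After op 6 (home): buf='ALAAMEWVJMB' cursor=0
After op 7 (backspace): buf='ALAAMEWVJMB' cursor=0
After op 8 (delete): buf='LAAMEWVJMB' cursor=0
After op 9 (insert('M')): buf='MLAAMEWVJMB' cursor=1
After op 10 (insert('V')): buf='MVLAAMEWVJMB' cursor=2
After op 11 (select(4,6) replace("JXL")): buf='MVLAJXLEWVJMB' cursor=7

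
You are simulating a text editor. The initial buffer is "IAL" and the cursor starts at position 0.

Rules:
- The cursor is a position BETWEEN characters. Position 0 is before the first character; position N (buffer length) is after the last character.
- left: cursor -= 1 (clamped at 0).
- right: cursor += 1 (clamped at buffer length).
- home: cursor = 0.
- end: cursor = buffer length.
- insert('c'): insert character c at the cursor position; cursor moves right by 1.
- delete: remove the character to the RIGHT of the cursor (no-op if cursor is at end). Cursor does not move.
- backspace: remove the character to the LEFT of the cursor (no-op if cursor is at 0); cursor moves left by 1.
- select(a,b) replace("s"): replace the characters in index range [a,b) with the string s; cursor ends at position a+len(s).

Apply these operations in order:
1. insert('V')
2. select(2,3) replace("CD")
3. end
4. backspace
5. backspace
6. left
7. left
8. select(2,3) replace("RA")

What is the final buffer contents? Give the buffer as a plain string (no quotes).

After op 1 (insert('V')): buf='VIAL' cursor=1
After op 2 (select(2,3) replace("CD")): buf='VICDL' cursor=4
After op 3 (end): buf='VICDL' cursor=5
After op 4 (backspace): buf='VICD' cursor=4
After op 5 (backspace): buf='VIC' cursor=3
After op 6 (left): buf='VIC' cursor=2
After op 7 (left): buf='VIC' cursor=1
After op 8 (select(2,3) replace("RA")): buf='VIRA' cursor=4

Answer: VIRA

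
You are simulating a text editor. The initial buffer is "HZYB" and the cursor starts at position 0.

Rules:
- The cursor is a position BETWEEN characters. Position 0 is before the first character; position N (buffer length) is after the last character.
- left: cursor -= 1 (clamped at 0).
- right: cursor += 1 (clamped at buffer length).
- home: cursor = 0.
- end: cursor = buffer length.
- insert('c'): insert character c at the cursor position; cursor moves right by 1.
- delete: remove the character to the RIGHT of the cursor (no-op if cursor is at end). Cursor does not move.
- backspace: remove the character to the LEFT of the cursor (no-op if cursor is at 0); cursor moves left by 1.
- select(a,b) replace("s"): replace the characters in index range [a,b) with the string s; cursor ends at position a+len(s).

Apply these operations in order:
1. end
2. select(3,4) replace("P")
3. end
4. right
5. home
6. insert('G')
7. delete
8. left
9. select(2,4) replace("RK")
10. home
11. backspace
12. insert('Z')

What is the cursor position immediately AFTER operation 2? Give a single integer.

Answer: 4

Derivation:
After op 1 (end): buf='HZYB' cursor=4
After op 2 (select(3,4) replace("P")): buf='HZYP' cursor=4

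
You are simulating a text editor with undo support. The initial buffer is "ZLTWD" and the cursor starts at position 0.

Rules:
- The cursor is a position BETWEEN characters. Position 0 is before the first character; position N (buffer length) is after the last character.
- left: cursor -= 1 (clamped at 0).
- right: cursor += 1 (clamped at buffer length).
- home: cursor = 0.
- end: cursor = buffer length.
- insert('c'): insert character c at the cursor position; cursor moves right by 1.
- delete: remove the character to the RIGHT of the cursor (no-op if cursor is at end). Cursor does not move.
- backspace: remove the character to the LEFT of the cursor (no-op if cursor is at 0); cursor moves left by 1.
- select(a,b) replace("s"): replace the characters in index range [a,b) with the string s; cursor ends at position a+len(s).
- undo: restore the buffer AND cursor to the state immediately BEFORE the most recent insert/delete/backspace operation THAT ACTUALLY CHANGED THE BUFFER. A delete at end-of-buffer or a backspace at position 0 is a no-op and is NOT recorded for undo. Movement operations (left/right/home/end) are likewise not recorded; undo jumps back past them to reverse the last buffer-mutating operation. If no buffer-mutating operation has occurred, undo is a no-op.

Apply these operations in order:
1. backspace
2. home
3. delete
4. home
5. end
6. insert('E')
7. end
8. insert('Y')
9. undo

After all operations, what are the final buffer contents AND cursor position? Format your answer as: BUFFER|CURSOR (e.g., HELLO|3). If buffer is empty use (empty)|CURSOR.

Answer: LTWDE|5

Derivation:
After op 1 (backspace): buf='ZLTWD' cursor=0
After op 2 (home): buf='ZLTWD' cursor=0
After op 3 (delete): buf='LTWD' cursor=0
After op 4 (home): buf='LTWD' cursor=0
After op 5 (end): buf='LTWD' cursor=4
After op 6 (insert('E')): buf='LTWDE' cursor=5
After op 7 (end): buf='LTWDE' cursor=5
After op 8 (insert('Y')): buf='LTWDEY' cursor=6
After op 9 (undo): buf='LTWDE' cursor=5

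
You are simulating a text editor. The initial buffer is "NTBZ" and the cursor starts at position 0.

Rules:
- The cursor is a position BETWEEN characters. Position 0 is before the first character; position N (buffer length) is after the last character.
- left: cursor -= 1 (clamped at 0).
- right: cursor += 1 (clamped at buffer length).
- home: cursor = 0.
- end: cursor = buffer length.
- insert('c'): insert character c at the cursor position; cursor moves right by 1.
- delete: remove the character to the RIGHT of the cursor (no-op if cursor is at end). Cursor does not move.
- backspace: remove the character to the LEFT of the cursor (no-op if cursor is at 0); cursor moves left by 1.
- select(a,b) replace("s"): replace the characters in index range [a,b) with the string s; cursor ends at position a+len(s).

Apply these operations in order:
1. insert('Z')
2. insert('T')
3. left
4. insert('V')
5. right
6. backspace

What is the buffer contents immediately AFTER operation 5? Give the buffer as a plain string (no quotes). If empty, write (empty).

After op 1 (insert('Z')): buf='ZNTBZ' cursor=1
After op 2 (insert('T')): buf='ZTNTBZ' cursor=2
After op 3 (left): buf='ZTNTBZ' cursor=1
After op 4 (insert('V')): buf='ZVTNTBZ' cursor=2
After op 5 (right): buf='ZVTNTBZ' cursor=3

Answer: ZVTNTBZ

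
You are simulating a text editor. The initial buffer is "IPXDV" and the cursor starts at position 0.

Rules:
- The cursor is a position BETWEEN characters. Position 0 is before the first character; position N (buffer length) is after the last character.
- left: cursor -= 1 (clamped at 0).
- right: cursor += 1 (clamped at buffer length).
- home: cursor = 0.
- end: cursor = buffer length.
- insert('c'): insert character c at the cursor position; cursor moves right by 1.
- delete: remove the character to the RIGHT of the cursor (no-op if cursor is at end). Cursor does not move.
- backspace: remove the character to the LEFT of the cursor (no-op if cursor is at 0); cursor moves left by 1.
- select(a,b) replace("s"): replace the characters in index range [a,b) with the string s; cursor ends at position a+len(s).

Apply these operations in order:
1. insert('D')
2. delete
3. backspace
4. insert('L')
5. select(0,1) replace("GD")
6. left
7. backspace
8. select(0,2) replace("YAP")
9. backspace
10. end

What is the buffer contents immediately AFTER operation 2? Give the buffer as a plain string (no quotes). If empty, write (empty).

After op 1 (insert('D')): buf='DIPXDV' cursor=1
After op 2 (delete): buf='DPXDV' cursor=1

Answer: DPXDV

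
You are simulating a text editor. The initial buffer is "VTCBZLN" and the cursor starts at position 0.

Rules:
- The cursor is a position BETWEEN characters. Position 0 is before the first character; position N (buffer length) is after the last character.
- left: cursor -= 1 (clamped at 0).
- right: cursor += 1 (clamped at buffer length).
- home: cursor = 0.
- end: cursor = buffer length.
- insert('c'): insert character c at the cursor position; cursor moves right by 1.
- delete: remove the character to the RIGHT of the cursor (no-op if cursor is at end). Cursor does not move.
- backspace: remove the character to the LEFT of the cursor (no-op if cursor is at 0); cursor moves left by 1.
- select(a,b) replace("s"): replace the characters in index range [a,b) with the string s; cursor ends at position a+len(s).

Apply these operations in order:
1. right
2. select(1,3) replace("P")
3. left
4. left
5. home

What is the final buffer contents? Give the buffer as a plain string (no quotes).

After op 1 (right): buf='VTCBZLN' cursor=1
After op 2 (select(1,3) replace("P")): buf='VPBZLN' cursor=2
After op 3 (left): buf='VPBZLN' cursor=1
After op 4 (left): buf='VPBZLN' cursor=0
After op 5 (home): buf='VPBZLN' cursor=0

Answer: VPBZLN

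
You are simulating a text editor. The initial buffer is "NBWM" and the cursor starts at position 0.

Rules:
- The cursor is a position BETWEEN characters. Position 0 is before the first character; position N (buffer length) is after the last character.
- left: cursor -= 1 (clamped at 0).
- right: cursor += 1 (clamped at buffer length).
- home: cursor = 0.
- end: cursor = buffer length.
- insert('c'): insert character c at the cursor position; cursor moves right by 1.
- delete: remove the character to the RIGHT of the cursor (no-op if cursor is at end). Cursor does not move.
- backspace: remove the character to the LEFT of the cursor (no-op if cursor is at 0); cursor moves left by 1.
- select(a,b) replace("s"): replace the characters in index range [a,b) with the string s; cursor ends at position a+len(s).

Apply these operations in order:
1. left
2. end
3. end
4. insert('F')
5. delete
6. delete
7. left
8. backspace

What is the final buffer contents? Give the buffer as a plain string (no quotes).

Answer: NBWF

Derivation:
After op 1 (left): buf='NBWM' cursor=0
After op 2 (end): buf='NBWM' cursor=4
After op 3 (end): buf='NBWM' cursor=4
After op 4 (insert('F')): buf='NBWMF' cursor=5
After op 5 (delete): buf='NBWMF' cursor=5
After op 6 (delete): buf='NBWMF' cursor=5
After op 7 (left): buf='NBWMF' cursor=4
After op 8 (backspace): buf='NBWF' cursor=3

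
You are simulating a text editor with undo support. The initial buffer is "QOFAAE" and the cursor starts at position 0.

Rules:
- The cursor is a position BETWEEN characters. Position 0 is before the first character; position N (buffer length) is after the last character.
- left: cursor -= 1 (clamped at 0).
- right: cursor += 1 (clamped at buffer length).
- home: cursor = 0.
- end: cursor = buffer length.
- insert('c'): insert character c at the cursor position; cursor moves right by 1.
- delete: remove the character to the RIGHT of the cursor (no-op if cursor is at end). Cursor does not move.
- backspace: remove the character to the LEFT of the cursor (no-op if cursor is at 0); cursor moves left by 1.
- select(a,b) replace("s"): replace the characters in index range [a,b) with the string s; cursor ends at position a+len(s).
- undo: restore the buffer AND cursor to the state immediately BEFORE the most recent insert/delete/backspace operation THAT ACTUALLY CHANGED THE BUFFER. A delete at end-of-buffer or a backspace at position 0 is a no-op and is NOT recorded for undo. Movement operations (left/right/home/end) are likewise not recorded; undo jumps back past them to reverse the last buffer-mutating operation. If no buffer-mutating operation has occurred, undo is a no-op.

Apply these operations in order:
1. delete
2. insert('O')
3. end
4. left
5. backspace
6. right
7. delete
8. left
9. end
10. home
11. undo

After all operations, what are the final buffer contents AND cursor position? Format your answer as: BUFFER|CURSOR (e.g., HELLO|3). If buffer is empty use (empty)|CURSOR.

After op 1 (delete): buf='OFAAE' cursor=0
After op 2 (insert('O')): buf='OOFAAE' cursor=1
After op 3 (end): buf='OOFAAE' cursor=6
After op 4 (left): buf='OOFAAE' cursor=5
After op 5 (backspace): buf='OOFAE' cursor=4
After op 6 (right): buf='OOFAE' cursor=5
After op 7 (delete): buf='OOFAE' cursor=5
After op 8 (left): buf='OOFAE' cursor=4
After op 9 (end): buf='OOFAE' cursor=5
After op 10 (home): buf='OOFAE' cursor=0
After op 11 (undo): buf='OOFAAE' cursor=5

Answer: OOFAAE|5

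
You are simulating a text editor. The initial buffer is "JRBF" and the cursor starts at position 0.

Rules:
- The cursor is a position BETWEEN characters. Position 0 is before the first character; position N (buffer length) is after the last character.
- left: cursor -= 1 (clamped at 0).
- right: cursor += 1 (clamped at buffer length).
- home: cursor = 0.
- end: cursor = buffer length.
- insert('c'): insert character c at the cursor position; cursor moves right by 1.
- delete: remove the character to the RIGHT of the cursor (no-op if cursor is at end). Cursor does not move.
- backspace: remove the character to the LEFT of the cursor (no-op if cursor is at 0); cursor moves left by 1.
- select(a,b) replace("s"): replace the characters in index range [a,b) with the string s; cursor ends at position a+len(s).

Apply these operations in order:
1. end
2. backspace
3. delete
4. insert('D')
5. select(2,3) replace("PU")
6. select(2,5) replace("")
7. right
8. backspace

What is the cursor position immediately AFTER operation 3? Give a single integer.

Answer: 3

Derivation:
After op 1 (end): buf='JRBF' cursor=4
After op 2 (backspace): buf='JRB' cursor=3
After op 3 (delete): buf='JRB' cursor=3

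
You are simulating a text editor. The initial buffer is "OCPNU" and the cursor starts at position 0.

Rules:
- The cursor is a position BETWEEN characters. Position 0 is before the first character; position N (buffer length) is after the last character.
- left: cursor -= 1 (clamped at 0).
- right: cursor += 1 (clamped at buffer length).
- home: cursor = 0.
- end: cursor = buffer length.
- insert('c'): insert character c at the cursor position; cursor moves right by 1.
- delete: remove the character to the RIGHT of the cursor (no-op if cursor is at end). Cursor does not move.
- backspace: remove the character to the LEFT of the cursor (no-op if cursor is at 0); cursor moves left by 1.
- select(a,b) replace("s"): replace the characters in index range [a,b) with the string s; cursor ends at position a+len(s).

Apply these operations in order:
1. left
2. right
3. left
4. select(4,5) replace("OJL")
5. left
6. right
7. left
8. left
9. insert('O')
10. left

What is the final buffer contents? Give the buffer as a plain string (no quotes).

Answer: OCPNOOJL

Derivation:
After op 1 (left): buf='OCPNU' cursor=0
After op 2 (right): buf='OCPNU' cursor=1
After op 3 (left): buf='OCPNU' cursor=0
After op 4 (select(4,5) replace("OJL")): buf='OCPNOJL' cursor=7
After op 5 (left): buf='OCPNOJL' cursor=6
After op 6 (right): buf='OCPNOJL' cursor=7
After op 7 (left): buf='OCPNOJL' cursor=6
After op 8 (left): buf='OCPNOJL' cursor=5
After op 9 (insert('O')): buf='OCPNOOJL' cursor=6
After op 10 (left): buf='OCPNOOJL' cursor=5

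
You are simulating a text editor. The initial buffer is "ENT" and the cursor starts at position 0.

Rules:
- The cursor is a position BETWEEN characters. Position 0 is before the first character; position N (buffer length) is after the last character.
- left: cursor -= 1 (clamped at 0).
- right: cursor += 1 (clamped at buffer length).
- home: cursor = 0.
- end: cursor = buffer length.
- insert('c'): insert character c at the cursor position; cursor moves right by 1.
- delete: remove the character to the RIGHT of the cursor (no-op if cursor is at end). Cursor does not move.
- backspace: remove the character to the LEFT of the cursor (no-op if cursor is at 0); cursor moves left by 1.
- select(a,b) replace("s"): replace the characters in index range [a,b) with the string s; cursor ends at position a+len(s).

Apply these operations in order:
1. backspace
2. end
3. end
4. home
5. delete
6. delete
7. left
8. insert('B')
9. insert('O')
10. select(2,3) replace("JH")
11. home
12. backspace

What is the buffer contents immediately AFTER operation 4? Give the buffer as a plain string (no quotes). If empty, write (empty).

After op 1 (backspace): buf='ENT' cursor=0
After op 2 (end): buf='ENT' cursor=3
After op 3 (end): buf='ENT' cursor=3
After op 4 (home): buf='ENT' cursor=0

Answer: ENT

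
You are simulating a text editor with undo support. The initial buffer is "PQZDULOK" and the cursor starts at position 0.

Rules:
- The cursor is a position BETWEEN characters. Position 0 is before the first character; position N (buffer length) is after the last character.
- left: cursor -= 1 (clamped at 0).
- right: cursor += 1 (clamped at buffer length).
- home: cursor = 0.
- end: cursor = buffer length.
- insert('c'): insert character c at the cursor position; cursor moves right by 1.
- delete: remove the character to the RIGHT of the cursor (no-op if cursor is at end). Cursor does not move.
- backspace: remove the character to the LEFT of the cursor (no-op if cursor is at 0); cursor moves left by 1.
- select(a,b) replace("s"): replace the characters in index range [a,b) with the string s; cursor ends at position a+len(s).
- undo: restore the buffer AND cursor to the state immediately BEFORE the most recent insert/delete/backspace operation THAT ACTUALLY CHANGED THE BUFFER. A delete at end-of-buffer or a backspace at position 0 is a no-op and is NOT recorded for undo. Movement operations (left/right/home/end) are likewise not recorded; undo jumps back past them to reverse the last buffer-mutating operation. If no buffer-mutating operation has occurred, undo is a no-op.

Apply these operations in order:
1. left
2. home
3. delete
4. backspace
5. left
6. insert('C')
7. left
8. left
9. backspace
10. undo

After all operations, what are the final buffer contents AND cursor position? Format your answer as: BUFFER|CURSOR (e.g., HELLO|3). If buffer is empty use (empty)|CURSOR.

After op 1 (left): buf='PQZDULOK' cursor=0
After op 2 (home): buf='PQZDULOK' cursor=0
After op 3 (delete): buf='QZDULOK' cursor=0
After op 4 (backspace): buf='QZDULOK' cursor=0
After op 5 (left): buf='QZDULOK' cursor=0
After op 6 (insert('C')): buf='CQZDULOK' cursor=1
After op 7 (left): buf='CQZDULOK' cursor=0
After op 8 (left): buf='CQZDULOK' cursor=0
After op 9 (backspace): buf='CQZDULOK' cursor=0
After op 10 (undo): buf='QZDULOK' cursor=0

Answer: QZDULOK|0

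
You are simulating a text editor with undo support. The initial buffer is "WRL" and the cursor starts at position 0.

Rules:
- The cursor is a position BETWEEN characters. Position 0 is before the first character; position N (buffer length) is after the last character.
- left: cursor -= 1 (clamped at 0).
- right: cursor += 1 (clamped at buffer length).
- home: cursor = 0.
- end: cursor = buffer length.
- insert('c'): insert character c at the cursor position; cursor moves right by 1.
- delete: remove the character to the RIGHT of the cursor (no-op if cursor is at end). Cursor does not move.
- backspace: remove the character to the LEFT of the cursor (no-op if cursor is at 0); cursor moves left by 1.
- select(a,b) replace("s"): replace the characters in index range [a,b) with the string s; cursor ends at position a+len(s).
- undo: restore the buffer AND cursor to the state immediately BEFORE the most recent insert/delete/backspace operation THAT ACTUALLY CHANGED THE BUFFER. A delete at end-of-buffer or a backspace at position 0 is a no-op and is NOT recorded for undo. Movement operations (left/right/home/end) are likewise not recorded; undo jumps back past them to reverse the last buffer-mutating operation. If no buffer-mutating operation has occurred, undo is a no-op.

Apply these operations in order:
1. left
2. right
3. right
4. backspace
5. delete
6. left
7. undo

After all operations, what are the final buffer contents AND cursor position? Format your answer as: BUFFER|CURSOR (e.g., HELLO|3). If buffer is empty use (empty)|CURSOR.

Answer: WL|1

Derivation:
After op 1 (left): buf='WRL' cursor=0
After op 2 (right): buf='WRL' cursor=1
After op 3 (right): buf='WRL' cursor=2
After op 4 (backspace): buf='WL' cursor=1
After op 5 (delete): buf='W' cursor=1
After op 6 (left): buf='W' cursor=0
After op 7 (undo): buf='WL' cursor=1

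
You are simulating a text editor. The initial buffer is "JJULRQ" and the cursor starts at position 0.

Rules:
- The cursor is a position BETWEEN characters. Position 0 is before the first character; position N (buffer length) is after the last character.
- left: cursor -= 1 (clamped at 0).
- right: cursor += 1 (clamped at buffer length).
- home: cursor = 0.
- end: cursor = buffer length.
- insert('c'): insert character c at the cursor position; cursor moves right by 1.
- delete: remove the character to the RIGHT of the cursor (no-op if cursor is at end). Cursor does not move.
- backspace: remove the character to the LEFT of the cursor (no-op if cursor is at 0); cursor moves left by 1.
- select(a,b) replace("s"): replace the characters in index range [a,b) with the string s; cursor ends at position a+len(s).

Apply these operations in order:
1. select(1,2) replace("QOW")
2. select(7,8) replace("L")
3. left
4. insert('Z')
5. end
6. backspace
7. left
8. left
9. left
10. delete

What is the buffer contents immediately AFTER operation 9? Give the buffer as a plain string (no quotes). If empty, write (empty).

After op 1 (select(1,2) replace("QOW")): buf='JQOWULRQ' cursor=4
After op 2 (select(7,8) replace("L")): buf='JQOWULRL' cursor=8
After op 3 (left): buf='JQOWULRL' cursor=7
After op 4 (insert('Z')): buf='JQOWULRZL' cursor=8
After op 5 (end): buf='JQOWULRZL' cursor=9
After op 6 (backspace): buf='JQOWULRZ' cursor=8
After op 7 (left): buf='JQOWULRZ' cursor=7
After op 8 (left): buf='JQOWULRZ' cursor=6
After op 9 (left): buf='JQOWULRZ' cursor=5

Answer: JQOWULRZ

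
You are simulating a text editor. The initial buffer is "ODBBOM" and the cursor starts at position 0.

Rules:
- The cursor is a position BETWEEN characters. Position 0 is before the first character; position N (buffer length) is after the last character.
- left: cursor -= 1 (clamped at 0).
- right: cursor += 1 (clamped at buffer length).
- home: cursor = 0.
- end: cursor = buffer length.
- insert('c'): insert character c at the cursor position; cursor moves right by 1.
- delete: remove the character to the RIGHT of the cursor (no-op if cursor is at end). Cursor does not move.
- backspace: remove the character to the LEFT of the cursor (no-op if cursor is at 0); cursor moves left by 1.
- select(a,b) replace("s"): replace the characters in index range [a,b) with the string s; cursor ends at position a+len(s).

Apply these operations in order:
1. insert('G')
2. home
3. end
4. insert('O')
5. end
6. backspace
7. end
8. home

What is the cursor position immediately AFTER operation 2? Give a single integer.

Answer: 0

Derivation:
After op 1 (insert('G')): buf='GODBBOM' cursor=1
After op 2 (home): buf='GODBBOM' cursor=0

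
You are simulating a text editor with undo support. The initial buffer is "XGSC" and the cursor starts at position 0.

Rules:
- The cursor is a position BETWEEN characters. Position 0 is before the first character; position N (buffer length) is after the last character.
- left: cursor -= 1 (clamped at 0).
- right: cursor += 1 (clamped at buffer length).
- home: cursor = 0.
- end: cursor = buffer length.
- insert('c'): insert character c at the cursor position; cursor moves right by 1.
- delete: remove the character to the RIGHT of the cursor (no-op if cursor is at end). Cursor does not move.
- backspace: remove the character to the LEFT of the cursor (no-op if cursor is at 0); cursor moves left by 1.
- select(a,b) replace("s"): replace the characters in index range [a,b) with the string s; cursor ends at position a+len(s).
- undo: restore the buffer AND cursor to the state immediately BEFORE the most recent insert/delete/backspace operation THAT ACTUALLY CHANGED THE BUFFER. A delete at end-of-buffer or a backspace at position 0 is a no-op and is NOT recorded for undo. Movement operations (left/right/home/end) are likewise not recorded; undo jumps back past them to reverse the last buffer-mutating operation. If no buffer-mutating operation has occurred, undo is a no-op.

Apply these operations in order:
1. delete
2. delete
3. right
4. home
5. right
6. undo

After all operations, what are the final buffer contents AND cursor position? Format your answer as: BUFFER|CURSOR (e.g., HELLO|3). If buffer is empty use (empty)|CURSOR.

Answer: GSC|0

Derivation:
After op 1 (delete): buf='GSC' cursor=0
After op 2 (delete): buf='SC' cursor=0
After op 3 (right): buf='SC' cursor=1
After op 4 (home): buf='SC' cursor=0
After op 5 (right): buf='SC' cursor=1
After op 6 (undo): buf='GSC' cursor=0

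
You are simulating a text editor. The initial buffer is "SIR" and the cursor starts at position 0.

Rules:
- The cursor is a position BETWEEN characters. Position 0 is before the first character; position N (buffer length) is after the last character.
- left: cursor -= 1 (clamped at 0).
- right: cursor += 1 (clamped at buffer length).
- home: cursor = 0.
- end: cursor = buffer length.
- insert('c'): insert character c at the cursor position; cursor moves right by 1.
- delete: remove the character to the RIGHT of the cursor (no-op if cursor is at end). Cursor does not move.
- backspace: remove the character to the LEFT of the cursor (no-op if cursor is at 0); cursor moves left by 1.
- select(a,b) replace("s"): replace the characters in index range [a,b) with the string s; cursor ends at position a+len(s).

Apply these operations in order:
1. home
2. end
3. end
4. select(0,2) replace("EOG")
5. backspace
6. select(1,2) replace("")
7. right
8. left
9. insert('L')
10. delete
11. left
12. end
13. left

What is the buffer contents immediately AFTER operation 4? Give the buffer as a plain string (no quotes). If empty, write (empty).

Answer: EOGR

Derivation:
After op 1 (home): buf='SIR' cursor=0
After op 2 (end): buf='SIR' cursor=3
After op 3 (end): buf='SIR' cursor=3
After op 4 (select(0,2) replace("EOG")): buf='EOGR' cursor=3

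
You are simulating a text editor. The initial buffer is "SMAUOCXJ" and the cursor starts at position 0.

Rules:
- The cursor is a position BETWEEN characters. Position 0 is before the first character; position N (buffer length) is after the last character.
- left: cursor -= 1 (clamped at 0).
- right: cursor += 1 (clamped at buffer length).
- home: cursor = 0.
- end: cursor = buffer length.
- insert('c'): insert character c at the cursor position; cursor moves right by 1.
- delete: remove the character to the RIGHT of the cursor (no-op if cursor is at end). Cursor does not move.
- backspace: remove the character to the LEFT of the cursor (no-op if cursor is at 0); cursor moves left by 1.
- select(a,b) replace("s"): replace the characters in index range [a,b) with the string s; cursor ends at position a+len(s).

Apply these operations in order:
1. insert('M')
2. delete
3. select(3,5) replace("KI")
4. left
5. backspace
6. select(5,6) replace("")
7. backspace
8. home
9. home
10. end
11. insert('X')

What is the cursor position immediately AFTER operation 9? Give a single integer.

After op 1 (insert('M')): buf='MSMAUOCXJ' cursor=1
After op 2 (delete): buf='MMAUOCXJ' cursor=1
After op 3 (select(3,5) replace("KI")): buf='MMAKICXJ' cursor=5
After op 4 (left): buf='MMAKICXJ' cursor=4
After op 5 (backspace): buf='MMAICXJ' cursor=3
After op 6 (select(5,6) replace("")): buf='MMAICJ' cursor=5
After op 7 (backspace): buf='MMAIJ' cursor=4
After op 8 (home): buf='MMAIJ' cursor=0
After op 9 (home): buf='MMAIJ' cursor=0

Answer: 0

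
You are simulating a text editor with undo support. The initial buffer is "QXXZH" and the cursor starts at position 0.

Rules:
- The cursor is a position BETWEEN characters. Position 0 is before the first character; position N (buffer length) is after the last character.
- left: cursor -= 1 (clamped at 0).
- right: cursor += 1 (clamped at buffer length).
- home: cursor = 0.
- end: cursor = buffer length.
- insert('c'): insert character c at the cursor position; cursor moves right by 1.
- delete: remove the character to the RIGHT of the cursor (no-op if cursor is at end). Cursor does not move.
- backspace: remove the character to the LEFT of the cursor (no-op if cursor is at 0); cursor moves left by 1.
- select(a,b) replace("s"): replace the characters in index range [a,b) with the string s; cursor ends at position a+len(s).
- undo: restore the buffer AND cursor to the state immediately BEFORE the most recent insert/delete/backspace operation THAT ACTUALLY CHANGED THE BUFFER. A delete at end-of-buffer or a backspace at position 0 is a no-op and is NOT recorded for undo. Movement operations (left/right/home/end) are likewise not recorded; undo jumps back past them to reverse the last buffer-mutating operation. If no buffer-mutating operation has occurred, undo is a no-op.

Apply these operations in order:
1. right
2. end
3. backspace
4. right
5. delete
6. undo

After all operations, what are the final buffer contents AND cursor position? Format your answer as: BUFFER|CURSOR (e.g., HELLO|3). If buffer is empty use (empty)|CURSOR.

Answer: QXXZH|5

Derivation:
After op 1 (right): buf='QXXZH' cursor=1
After op 2 (end): buf='QXXZH' cursor=5
After op 3 (backspace): buf='QXXZ' cursor=4
After op 4 (right): buf='QXXZ' cursor=4
After op 5 (delete): buf='QXXZ' cursor=4
After op 6 (undo): buf='QXXZH' cursor=5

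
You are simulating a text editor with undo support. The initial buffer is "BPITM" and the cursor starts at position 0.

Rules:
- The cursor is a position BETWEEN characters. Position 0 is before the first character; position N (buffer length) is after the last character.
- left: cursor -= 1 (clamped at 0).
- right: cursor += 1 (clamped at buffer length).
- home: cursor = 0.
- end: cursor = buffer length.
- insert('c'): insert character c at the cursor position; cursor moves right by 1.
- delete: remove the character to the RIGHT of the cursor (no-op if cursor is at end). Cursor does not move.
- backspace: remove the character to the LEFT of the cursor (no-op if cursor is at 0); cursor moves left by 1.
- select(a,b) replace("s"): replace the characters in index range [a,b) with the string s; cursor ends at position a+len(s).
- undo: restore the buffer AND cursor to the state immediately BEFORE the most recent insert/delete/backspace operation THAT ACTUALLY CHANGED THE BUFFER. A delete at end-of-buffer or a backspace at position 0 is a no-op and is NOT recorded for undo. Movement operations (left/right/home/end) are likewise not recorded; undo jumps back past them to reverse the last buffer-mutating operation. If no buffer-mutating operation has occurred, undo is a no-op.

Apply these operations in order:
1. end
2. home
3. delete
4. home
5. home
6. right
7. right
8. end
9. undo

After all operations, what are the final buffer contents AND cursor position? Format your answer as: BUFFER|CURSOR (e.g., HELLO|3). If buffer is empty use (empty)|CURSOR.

Answer: BPITM|0

Derivation:
After op 1 (end): buf='BPITM' cursor=5
After op 2 (home): buf='BPITM' cursor=0
After op 3 (delete): buf='PITM' cursor=0
After op 4 (home): buf='PITM' cursor=0
After op 5 (home): buf='PITM' cursor=0
After op 6 (right): buf='PITM' cursor=1
After op 7 (right): buf='PITM' cursor=2
After op 8 (end): buf='PITM' cursor=4
After op 9 (undo): buf='BPITM' cursor=0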